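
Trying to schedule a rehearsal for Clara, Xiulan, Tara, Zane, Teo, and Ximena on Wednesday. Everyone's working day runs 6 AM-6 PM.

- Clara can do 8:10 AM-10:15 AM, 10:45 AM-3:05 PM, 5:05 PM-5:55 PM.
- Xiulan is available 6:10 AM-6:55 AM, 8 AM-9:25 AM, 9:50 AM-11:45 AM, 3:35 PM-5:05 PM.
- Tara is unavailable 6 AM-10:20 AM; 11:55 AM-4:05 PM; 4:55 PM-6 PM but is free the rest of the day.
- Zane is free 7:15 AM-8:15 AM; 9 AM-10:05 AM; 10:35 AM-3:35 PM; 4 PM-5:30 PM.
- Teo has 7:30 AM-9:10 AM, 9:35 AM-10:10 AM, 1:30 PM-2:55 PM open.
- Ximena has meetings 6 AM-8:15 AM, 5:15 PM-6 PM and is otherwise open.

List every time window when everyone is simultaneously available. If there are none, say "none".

none

Clara free: 08:10-10:15, 10:45-15:05, 17:05-17:55.
Xiulan free: 06:10-06:55, 08:00-09:25, 09:50-11:45, 15:35-17:05.
Tara free: 10:20-11:55, 16:05-16:55 (invert busy blocks within the working day).
Zane free: 07:15-08:15, 09:00-10:05, 10:35-15:35, 16:00-17:30.
Teo free: 07:30-09:10, 09:35-10:10, 13:30-14:55.
Ximena free: 08:15-17:15 (invert busy blocks within the working day).
Clara ∩ Xiulan: 08:10-09:25, 09:50-10:15, 10:45-11:45.
Clara ∩ Xiulan ∩ Tara: 10:45-11:45.
Clara ∩ Xiulan ∩ Tara ∩ Zane: 10:45-11:45.
Clara ∩ Xiulan ∩ Tara ∩ Zane ∩ Teo: ∅.
Clara ∩ Xiulan ∩ Tara ∩ Zane ∩ Teo ∩ Ximena: ∅.
There is no time when everyone is free.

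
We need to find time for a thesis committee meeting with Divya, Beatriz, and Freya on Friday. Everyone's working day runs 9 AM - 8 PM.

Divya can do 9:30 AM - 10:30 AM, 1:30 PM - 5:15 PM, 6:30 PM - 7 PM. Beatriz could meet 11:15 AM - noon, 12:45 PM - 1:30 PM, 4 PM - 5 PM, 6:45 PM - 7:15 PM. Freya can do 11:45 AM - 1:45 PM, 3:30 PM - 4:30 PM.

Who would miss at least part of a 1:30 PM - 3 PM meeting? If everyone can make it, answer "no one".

Beatriz, Freya

Divya: free for 13:30-15:00. Beatriz: not fully free for 13:30-15:00. Freya: not fully free for 13:30-15:00.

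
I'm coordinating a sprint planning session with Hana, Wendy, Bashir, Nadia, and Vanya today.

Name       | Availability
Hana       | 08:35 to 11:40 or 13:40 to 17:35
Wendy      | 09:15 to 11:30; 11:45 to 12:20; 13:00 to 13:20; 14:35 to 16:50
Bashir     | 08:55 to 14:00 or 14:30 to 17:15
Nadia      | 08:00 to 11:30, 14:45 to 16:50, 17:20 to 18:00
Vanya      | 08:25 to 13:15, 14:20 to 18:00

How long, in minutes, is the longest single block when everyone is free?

Hana ∩ Wendy: 09:15-11:30, 14:35-16:50.
Hana ∩ Wendy ∩ Bashir: 09:15-11:30, 14:35-16:50.
Hana ∩ Wendy ∩ Bashir ∩ Nadia: 09:15-11:30, 14:45-16:50.
Hana ∩ Wendy ∩ Bashir ∩ Nadia ∩ Vanya: 09:15-11:30, 14:45-16:50.
So the common availability across everyone is 09:15-11:30, 14:45-16:50.
The longest is 09:15-11:30 at 135 minutes.

135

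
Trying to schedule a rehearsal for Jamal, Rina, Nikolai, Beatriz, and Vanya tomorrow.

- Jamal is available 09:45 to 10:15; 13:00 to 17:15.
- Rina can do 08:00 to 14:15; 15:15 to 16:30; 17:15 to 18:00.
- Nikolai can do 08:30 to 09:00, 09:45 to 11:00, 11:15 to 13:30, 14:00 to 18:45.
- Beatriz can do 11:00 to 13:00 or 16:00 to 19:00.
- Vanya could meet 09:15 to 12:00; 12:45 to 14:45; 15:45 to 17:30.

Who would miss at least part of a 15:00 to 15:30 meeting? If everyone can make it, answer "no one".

Beatriz, Rina, Vanya

Jamal: free for 15:00-15:30. Rina: not fully free for 15:00-15:30. Nikolai: free for 15:00-15:30. Beatriz: not fully free for 15:00-15:30. Vanya: not fully free for 15:00-15:30.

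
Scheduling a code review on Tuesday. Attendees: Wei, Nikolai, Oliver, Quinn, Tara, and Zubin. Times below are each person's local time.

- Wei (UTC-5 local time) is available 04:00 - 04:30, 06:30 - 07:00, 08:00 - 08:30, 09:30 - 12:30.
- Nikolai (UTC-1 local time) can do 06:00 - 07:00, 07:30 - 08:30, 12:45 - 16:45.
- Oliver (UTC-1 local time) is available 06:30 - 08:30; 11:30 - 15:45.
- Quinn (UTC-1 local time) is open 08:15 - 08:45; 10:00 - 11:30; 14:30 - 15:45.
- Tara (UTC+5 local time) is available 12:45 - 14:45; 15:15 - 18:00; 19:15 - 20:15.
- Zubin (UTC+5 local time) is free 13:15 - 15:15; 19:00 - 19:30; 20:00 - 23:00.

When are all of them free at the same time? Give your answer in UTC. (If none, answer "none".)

Wei in UTC: 09:00-09:30, 11:30-12:00, 13:00-13:30, 14:30-17:30 (add 5h to convert from UTC-5).
Nikolai in UTC: 07:00-08:00, 08:30-09:30, 13:45-17:45 (add 1h to convert from UTC-1).
Oliver in UTC: 07:30-09:30, 12:30-16:45 (add 1h to convert from UTC-1).
Quinn in UTC: 09:15-09:45, 11:00-12:30, 15:30-16:45 (add 1h to convert from UTC-1).
Tara in UTC: 07:45-09:45, 10:15-13:00, 14:15-15:15 (subtract 5h to convert from UTC+5).
Zubin in UTC: 08:15-10:15, 14:00-14:30, 15:00-18:00 (subtract 5h to convert from UTC+5).
Wei ∩ Nikolai: 09:00-09:30, 14:30-17:30.
Wei ∩ Nikolai ∩ Oliver: 09:00-09:30, 14:30-16:45.
Wei ∩ Nikolai ∩ Oliver ∩ Quinn: 09:15-09:30, 15:30-16:45.
Wei ∩ Nikolai ∩ Oliver ∩ Quinn ∩ Tara: 09:15-09:30.
Wei ∩ Nikolai ∩ Oliver ∩ Quinn ∩ Tara ∩ Zubin: 09:15-09:30.

09:15-09:30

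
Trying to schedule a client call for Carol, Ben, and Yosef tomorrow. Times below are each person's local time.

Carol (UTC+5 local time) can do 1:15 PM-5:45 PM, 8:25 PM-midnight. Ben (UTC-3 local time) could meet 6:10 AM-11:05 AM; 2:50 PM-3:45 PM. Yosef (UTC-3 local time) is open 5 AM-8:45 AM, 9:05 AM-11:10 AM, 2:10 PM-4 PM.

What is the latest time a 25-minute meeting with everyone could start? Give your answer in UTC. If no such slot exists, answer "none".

Carol in UTC: 08:15-12:45, 15:25-19:00 (subtract 5h to convert from UTC+5).
Ben in UTC: 09:10-14:05, 17:50-18:45 (add 3h to convert from UTC-3).
Yosef in UTC: 08:00-11:45, 12:05-14:10, 17:10-19:00 (add 3h to convert from UTC-3).
Carol ∩ Ben: 09:10-12:45, 17:50-18:45.
Carol ∩ Ben ∩ Yosef: 09:10-11:45, 12:05-12:45, 17:50-18:45.
The last common window of at least 25 minutes is 17:50-18:45; a 25-minute meeting can start as late as 18:20 and still end by 18:45.

18:20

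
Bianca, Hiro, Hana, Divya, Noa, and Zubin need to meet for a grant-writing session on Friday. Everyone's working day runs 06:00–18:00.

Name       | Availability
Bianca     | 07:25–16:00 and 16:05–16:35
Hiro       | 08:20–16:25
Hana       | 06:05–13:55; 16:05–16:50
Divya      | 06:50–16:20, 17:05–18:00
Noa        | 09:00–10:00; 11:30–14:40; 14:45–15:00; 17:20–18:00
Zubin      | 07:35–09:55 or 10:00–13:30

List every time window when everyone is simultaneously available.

09:00-09:55, 11:30-13:30

Bianca ∩ Hiro: 08:20-16:00, 16:05-16:25.
Bianca ∩ Hiro ∩ Hana: 08:20-13:55, 16:05-16:25.
Bianca ∩ Hiro ∩ Hana ∩ Divya: 08:20-13:55, 16:05-16:20.
Bianca ∩ Hiro ∩ Hana ∩ Divya ∩ Noa: 09:00-10:00, 11:30-13:55.
Bianca ∩ Hiro ∩ Hana ∩ Divya ∩ Noa ∩ Zubin: 09:00-09:55, 11:30-13:30.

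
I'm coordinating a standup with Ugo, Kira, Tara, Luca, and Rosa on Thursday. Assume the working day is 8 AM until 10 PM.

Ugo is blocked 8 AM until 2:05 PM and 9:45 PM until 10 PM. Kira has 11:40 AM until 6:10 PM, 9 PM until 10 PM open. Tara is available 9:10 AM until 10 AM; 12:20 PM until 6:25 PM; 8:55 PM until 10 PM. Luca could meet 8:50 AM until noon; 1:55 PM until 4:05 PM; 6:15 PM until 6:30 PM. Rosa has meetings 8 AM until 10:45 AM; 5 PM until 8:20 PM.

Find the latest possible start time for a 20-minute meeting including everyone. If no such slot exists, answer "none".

15:45

Ugo free: 14:05-21:45 (invert busy blocks within the working day).
Kira free: 11:40-18:10, 21:00-22:00.
Tara free: 09:10-10:00, 12:20-18:25, 20:55-22:00.
Luca free: 08:50-12:00, 13:55-16:05, 18:15-18:30.
Rosa free: 10:45-17:00, 20:20-22:00 (invert busy blocks within the working day).
Ugo ∩ Kira: 14:05-18:10, 21:00-21:45.
Ugo ∩ Kira ∩ Tara: 14:05-18:10, 21:00-21:45.
Ugo ∩ Kira ∩ Tara ∩ Luca: 14:05-16:05.
Ugo ∩ Kira ∩ Tara ∩ Luca ∩ Rosa: 14:05-16:05.
So the common availability across everyone is 14:05-16:05.
The last common window of at least 20 minutes is 14:05-16:05; a 20-minute meeting can start as late as 15:45 and still end by 16:05.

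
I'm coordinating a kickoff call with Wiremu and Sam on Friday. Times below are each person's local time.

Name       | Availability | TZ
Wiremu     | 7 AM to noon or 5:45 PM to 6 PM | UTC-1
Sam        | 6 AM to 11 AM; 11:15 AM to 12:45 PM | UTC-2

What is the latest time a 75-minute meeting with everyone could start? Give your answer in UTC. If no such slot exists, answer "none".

11:45

Wiremu in UTC: 08:00-13:00, 18:45-19:00 (add 1h to convert from UTC-1).
Sam in UTC: 08:00-13:00, 13:15-14:45 (add 2h to convert from UTC-2).
Wiremu ∩ Sam: 08:00-13:00.
The last common window of at least 75 minutes is 08:00-13:00; a 75-minute meeting can start as late as 11:45 and still end by 13:00.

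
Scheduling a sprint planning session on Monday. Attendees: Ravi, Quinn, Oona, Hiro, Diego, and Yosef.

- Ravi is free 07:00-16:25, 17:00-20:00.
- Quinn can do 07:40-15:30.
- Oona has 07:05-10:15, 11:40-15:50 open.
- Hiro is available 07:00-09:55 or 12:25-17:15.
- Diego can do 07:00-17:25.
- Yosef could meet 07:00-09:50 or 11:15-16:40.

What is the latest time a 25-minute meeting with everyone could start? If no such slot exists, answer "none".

Ravi ∩ Quinn: 07:40-15:30.
Ravi ∩ Quinn ∩ Oona: 07:40-10:15, 11:40-15:30.
Ravi ∩ Quinn ∩ Oona ∩ Hiro: 07:40-09:55, 12:25-15:30.
Ravi ∩ Quinn ∩ Oona ∩ Hiro ∩ Diego: 07:40-09:55, 12:25-15:30.
Ravi ∩ Quinn ∩ Oona ∩ Hiro ∩ Diego ∩ Yosef: 07:40-09:50, 12:25-15:30.
Those are the intersection windows.
The last common window of at least 25 minutes is 12:25-15:30; a 25-minute meeting can start as late as 15:05 and still end by 15:30.

15:05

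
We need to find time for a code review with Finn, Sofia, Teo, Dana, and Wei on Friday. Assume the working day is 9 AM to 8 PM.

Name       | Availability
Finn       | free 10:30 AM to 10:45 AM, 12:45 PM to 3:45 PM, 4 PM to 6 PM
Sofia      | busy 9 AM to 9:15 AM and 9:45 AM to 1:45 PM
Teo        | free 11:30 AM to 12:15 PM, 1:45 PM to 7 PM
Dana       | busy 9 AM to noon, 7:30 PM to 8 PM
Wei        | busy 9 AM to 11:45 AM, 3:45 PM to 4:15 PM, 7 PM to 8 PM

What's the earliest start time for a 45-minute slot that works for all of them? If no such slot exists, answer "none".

13:45

Finn free: 10:30-10:45, 12:45-15:45, 16:00-18:00.
Sofia free: 09:15-09:45, 13:45-20:00 (invert busy blocks within the working day).
Teo free: 11:30-12:15, 13:45-19:00.
Dana free: 12:00-19:30 (invert busy blocks within the working day).
Wei free: 11:45-15:45, 16:15-19:00 (invert busy blocks within the working day).
Finn ∩ Sofia: 13:45-15:45, 16:00-18:00.
Finn ∩ Sofia ∩ Teo: 13:45-15:45, 16:00-18:00.
Finn ∩ Sofia ∩ Teo ∩ Dana: 13:45-15:45, 16:00-18:00.
Finn ∩ Sofia ∩ Teo ∩ Dana ∩ Wei: 13:45-15:45, 16:15-18:00.
So the common availability across everyone is 13:45-15:45, 16:15-18:00.
The first common window of at least 45 minutes is 13:45-15:45, so the earliest start is 13:45.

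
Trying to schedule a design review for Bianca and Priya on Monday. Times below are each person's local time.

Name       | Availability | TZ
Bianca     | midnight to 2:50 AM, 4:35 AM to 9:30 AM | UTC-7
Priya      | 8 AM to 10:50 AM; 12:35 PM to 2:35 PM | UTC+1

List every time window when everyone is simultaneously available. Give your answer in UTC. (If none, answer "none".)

Bianca in UTC: 07:00-09:50, 11:35-16:30 (add 7h to convert from UTC-7).
Priya in UTC: 07:00-09:50, 11:35-13:35 (subtract 1h to convert from UTC+1).
Bianca ∩ Priya: 07:00-09:50, 11:35-13:35.

07:00-09:50, 11:35-13:35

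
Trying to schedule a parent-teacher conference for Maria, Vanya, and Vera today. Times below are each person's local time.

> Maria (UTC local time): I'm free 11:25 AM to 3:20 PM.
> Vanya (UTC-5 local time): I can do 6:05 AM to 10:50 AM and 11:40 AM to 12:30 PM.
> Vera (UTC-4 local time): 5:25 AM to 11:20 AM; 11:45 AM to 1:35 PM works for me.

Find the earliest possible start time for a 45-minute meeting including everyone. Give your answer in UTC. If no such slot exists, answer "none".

11:25

Maria in UTC: 11:25-15:20.
Vanya in UTC: 11:05-15:50, 16:40-17:30 (add 5h to convert from UTC-5).
Vera in UTC: 09:25-15:20, 15:45-17:35 (add 4h to convert from UTC-4).
Maria ∩ Vanya: 11:25-15:20.
Maria ∩ Vanya ∩ Vera: 11:25-15:20.
The first common window of at least 45 minutes is 11:25-15:20, so the earliest start is 11:25.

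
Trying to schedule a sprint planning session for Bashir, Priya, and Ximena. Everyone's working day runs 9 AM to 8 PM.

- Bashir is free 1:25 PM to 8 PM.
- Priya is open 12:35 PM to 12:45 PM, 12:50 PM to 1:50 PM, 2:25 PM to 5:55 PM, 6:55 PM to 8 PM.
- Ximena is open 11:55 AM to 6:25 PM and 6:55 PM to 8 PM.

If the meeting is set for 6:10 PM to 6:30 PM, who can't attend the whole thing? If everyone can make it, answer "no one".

Priya, Ximena

Bashir: free for 18:10-18:30. Priya: not fully free for 18:10-18:30. Ximena: not fully free for 18:10-18:30.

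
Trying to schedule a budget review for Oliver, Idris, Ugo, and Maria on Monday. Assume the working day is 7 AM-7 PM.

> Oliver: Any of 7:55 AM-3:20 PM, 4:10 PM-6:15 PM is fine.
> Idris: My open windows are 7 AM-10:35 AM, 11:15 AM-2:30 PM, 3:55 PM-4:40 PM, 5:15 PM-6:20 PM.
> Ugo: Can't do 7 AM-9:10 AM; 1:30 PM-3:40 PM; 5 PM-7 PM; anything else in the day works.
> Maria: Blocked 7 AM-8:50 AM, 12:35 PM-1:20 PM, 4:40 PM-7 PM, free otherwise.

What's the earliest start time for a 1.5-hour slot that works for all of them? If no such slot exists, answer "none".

none

Oliver free: 07:55-15:20, 16:10-18:15.
Idris free: 07:00-10:35, 11:15-14:30, 15:55-16:40, 17:15-18:20.
Ugo free: 09:10-13:30, 15:40-17:00 (invert busy blocks within the working day).
Maria free: 08:50-12:35, 13:20-16:40 (invert busy blocks within the working day).
Oliver ∩ Idris: 07:55-10:35, 11:15-14:30, 16:10-16:40, 17:15-18:15.
Oliver ∩ Idris ∩ Ugo: 09:10-10:35, 11:15-13:30, 16:10-16:40.
Oliver ∩ Idris ∩ Ugo ∩ Maria: 09:10-10:35, 11:15-12:35, 13:20-13:30, 16:10-16:40.
No common window is at least 90 minutes long.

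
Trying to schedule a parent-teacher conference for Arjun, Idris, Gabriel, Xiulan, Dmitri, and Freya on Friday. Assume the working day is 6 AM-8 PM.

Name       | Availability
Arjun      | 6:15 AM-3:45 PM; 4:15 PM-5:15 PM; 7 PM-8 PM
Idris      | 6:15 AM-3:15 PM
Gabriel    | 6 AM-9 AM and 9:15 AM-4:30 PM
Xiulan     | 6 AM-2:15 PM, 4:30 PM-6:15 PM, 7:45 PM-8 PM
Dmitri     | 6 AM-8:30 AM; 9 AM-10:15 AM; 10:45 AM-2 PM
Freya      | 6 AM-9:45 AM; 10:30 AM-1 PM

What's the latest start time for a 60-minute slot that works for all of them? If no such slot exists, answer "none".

12:00

Arjun ∩ Idris: 06:15-15:15.
Arjun ∩ Idris ∩ Gabriel: 06:15-09:00, 09:15-15:15.
Arjun ∩ Idris ∩ Gabriel ∩ Xiulan: 06:15-09:00, 09:15-14:15.
Arjun ∩ Idris ∩ Gabriel ∩ Xiulan ∩ Dmitri: 06:15-08:30, 09:15-10:15, 10:45-14:00.
Arjun ∩ Idris ∩ Gabriel ∩ Xiulan ∩ Dmitri ∩ Freya: 06:15-08:30, 09:15-09:45, 10:45-13:00.
So the common availability across everyone is 06:15-08:30, 09:15-09:45, 10:45-13:00.
The last common window of at least 60 minutes is 10:45-13:00; a 60-minute meeting can start as late as 12:00 and still end by 13:00.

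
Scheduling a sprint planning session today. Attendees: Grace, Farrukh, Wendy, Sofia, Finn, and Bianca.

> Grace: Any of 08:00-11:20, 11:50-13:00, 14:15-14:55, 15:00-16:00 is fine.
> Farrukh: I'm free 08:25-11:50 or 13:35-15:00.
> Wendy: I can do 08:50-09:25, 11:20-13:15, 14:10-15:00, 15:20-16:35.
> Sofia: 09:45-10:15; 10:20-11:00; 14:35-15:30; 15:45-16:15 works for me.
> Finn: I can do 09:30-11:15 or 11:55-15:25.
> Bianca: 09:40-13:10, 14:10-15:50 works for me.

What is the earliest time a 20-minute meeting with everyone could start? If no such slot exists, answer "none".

Grace ∩ Farrukh: 08:25-11:20, 14:15-14:55.
Grace ∩ Farrukh ∩ Wendy: 08:50-09:25, 14:15-14:55.
Grace ∩ Farrukh ∩ Wendy ∩ Sofia: 14:35-14:55.
Grace ∩ Farrukh ∩ Wendy ∩ Sofia ∩ Finn: 14:35-14:55.
Grace ∩ Farrukh ∩ Wendy ∩ Sofia ∩ Finn ∩ Bianca: 14:35-14:55.
Those are the intersection windows.
The first common window of at least 20 minutes is 14:35-14:55, so the earliest start is 14:35.

14:35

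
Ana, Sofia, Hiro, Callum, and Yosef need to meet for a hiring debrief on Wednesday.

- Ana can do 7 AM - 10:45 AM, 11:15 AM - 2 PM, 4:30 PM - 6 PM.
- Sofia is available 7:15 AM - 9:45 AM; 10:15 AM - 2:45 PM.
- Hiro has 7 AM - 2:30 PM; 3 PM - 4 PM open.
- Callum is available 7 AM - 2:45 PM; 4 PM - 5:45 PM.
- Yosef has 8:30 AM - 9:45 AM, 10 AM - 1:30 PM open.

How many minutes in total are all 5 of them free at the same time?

240

Ana ∩ Sofia: 07:15-09:45, 10:15-10:45, 11:15-14:00.
Ana ∩ Sofia ∩ Hiro: 07:15-09:45, 10:15-10:45, 11:15-14:00.
Ana ∩ Sofia ∩ Hiro ∩ Callum: 07:15-09:45, 10:15-10:45, 11:15-14:00.
Ana ∩ Sofia ∩ Hiro ∩ Callum ∩ Yosef: 08:30-09:45, 10:15-10:45, 11:15-13:30.
Those are the intersection windows.
Summing the common windows: 75 + 30 + 135 = 240 minutes.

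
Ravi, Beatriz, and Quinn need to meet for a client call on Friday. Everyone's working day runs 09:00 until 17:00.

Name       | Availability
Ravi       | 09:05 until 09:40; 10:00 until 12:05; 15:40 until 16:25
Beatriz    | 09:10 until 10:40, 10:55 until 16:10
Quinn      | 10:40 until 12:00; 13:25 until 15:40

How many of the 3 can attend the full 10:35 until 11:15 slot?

1

Ravi can make the full 10:35-11:15 slot — that's 1.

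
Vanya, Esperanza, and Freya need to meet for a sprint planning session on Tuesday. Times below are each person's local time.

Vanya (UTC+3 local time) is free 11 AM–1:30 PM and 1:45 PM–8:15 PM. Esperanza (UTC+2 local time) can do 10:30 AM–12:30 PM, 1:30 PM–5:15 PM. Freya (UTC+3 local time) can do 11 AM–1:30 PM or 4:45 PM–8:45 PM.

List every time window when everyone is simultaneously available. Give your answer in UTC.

08:30-10:30, 13:45-15:15

Vanya in UTC: 08:00-10:30, 10:45-17:15 (subtract 3h to convert from UTC+3).
Esperanza in UTC: 08:30-10:30, 11:30-15:15 (subtract 2h to convert from UTC+2).
Freya in UTC: 08:00-10:30, 13:45-17:45 (subtract 3h to convert from UTC+3).
Vanya ∩ Esperanza: 08:30-10:30, 11:30-15:15.
Vanya ∩ Esperanza ∩ Freya: 08:30-10:30, 13:45-15:15.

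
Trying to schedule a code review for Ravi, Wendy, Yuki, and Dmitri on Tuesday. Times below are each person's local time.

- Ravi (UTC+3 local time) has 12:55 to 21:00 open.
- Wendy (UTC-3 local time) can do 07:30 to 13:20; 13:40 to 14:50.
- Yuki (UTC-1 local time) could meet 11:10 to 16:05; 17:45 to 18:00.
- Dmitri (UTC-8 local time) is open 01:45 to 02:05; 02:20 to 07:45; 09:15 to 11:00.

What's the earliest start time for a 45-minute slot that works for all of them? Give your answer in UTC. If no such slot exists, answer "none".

12:10

Ravi in UTC: 09:55-18:00 (subtract 3h to convert from UTC+3).
Wendy in UTC: 10:30-16:20, 16:40-17:50 (add 3h to convert from UTC-3).
Yuki in UTC: 12:10-17:05, 18:45-19:00 (add 1h to convert from UTC-1).
Dmitri in UTC: 09:45-10:05, 10:20-15:45, 17:15-19:00 (add 8h to convert from UTC-8).
Ravi ∩ Wendy: 10:30-16:20, 16:40-17:50.
Ravi ∩ Wendy ∩ Yuki: 12:10-16:20, 16:40-17:05.
Ravi ∩ Wendy ∩ Yuki ∩ Dmitri: 12:10-15:45.
Those are the intersection windows.
The first common window of at least 45 minutes is 12:10-15:45, so the earliest start is 12:10.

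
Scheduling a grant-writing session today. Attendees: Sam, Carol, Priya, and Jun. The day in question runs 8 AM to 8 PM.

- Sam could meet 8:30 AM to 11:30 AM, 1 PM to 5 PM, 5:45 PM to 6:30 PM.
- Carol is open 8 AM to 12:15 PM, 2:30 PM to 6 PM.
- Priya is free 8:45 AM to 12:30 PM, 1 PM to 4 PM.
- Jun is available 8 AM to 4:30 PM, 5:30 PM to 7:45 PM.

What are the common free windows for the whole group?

Sam ∩ Carol: 08:30-11:30, 14:30-17:00, 17:45-18:00.
Sam ∩ Carol ∩ Priya: 08:45-11:30, 14:30-16:00.
Sam ∩ Carol ∩ Priya ∩ Jun: 08:45-11:30, 14:30-16:00.

08:45-11:30, 14:30-16:00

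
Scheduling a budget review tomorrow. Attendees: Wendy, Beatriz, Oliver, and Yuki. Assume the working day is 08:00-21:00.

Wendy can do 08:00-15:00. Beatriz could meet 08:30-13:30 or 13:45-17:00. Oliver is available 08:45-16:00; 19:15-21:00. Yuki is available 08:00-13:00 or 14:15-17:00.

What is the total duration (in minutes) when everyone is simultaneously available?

300

Wendy ∩ Beatriz: 08:30-13:30, 13:45-15:00.
Wendy ∩ Beatriz ∩ Oliver: 08:45-13:30, 13:45-15:00.
Wendy ∩ Beatriz ∩ Oliver ∩ Yuki: 08:45-13:00, 14:15-15:00.
Summing the common windows: 255 + 45 = 300 minutes.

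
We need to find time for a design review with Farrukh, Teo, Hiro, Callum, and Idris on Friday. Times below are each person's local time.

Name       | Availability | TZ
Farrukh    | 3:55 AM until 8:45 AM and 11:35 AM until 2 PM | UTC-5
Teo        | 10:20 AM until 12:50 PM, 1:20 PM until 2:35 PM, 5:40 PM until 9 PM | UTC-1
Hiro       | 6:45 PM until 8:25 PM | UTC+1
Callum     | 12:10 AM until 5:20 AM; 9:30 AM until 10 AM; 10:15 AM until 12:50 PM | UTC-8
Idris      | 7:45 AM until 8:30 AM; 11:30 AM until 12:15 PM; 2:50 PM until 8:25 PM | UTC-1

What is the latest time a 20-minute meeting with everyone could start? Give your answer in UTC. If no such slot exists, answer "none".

18:40

Farrukh in UTC: 08:55-13:45, 16:35-19:00 (add 5h to convert from UTC-5).
Teo in UTC: 11:20-13:50, 14:20-15:35, 18:40-22:00 (add 1h to convert from UTC-1).
Hiro in UTC: 17:45-19:25 (subtract 1h to convert from UTC+1).
Callum in UTC: 08:10-13:20, 17:30-18:00, 18:15-20:50 (add 8h to convert from UTC-8).
Idris in UTC: 08:45-09:30, 12:30-13:15, 15:50-21:25 (add 1h to convert from UTC-1).
Farrukh ∩ Teo: 11:20-13:45, 18:40-19:00.
Farrukh ∩ Teo ∩ Hiro: 18:40-19:00.
Farrukh ∩ Teo ∩ Hiro ∩ Callum: 18:40-19:00.
Farrukh ∩ Teo ∩ Hiro ∩ Callum ∩ Idris: 18:40-19:00.
The last common window of at least 20 minutes is 18:40-19:00; a 20-minute meeting can start as late as 18:40 and still end by 19:00.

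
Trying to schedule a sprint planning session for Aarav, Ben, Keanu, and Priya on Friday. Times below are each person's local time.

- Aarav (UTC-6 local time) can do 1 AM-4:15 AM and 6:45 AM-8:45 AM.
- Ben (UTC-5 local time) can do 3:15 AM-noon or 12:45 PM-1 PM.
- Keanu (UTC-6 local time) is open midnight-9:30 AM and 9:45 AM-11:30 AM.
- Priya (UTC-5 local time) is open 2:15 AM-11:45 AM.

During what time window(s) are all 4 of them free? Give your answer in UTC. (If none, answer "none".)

08:15-10:15, 12:45-14:45

Aarav in UTC: 07:00-10:15, 12:45-14:45 (add 6h to convert from UTC-6).
Ben in UTC: 08:15-17:00, 17:45-18:00 (add 5h to convert from UTC-5).
Keanu in UTC: 06:00-15:30, 15:45-17:30 (add 6h to convert from UTC-6).
Priya in UTC: 07:15-16:45 (add 5h to convert from UTC-5).
Aarav ∩ Ben: 08:15-10:15, 12:45-14:45.
Aarav ∩ Ben ∩ Keanu: 08:15-10:15, 12:45-14:45.
Aarav ∩ Ben ∩ Keanu ∩ Priya: 08:15-10:15, 12:45-14:45.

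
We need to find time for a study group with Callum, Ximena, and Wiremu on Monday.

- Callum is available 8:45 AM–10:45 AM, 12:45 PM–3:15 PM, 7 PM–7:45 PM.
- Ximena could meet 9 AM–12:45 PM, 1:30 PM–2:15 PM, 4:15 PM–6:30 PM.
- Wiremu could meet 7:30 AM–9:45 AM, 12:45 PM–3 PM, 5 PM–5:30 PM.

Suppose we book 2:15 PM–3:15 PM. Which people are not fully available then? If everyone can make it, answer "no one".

Callum: free for 14:15-15:15. Ximena: not fully free for 14:15-15:15. Wiremu: not fully free for 14:15-15:15.

Wiremu, Ximena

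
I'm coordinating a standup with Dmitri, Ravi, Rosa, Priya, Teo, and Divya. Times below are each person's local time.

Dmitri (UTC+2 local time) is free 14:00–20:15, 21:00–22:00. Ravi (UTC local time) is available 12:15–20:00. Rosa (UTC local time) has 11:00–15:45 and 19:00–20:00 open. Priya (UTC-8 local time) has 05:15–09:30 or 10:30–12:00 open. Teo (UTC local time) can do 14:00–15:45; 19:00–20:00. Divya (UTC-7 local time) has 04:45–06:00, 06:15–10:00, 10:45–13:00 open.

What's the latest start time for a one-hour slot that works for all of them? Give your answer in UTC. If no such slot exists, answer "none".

19:00

Dmitri in UTC: 12:00-18:15, 19:00-20:00 (subtract 2h to convert from UTC+2).
Ravi in UTC: 12:15-20:00.
Rosa in UTC: 11:00-15:45, 19:00-20:00.
Priya in UTC: 13:15-17:30, 18:30-20:00 (add 8h to convert from UTC-8).
Teo in UTC: 14:00-15:45, 19:00-20:00.
Divya in UTC: 11:45-13:00, 13:15-17:00, 17:45-20:00 (add 7h to convert from UTC-7).
Dmitri ∩ Ravi: 12:15-18:15, 19:00-20:00.
Dmitri ∩ Ravi ∩ Rosa: 12:15-15:45, 19:00-20:00.
Dmitri ∩ Ravi ∩ Rosa ∩ Priya: 13:15-15:45, 19:00-20:00.
Dmitri ∩ Ravi ∩ Rosa ∩ Priya ∩ Teo: 14:00-15:45, 19:00-20:00.
Dmitri ∩ Ravi ∩ Rosa ∩ Priya ∩ Teo ∩ Divya: 14:00-15:45, 19:00-20:00.
The last common window of at least 60 minutes is 19:00-20:00; a 60-minute meeting can start as late as 19:00 and still end by 20:00.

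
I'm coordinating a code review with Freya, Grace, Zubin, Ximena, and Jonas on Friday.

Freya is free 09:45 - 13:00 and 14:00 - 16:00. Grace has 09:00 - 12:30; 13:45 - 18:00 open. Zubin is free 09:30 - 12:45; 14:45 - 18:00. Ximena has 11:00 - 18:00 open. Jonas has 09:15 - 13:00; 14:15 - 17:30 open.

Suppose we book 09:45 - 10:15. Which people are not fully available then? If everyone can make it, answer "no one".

Freya: free for 09:45-10:15. Grace: free for 09:45-10:15. Zubin: free for 09:45-10:15. Ximena: not fully free for 09:45-10:15. Jonas: free for 09:45-10:15.

Ximena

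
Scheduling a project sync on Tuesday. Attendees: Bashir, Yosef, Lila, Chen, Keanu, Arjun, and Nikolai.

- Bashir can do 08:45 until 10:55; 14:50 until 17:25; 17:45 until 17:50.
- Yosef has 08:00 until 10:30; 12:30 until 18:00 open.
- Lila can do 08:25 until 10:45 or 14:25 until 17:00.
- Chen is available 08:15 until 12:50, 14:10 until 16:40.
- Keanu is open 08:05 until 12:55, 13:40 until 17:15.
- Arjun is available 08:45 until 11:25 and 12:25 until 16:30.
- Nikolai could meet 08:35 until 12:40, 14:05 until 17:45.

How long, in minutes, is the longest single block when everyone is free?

105

Bashir ∩ Yosef: 08:45-10:30, 14:50-17:25, 17:45-17:50.
Bashir ∩ Yosef ∩ Lila: 08:45-10:30, 14:50-17:00.
Bashir ∩ Yosef ∩ Lila ∩ Chen: 08:45-10:30, 14:50-16:40.
Bashir ∩ Yosef ∩ Lila ∩ Chen ∩ Keanu: 08:45-10:30, 14:50-16:40.
Bashir ∩ Yosef ∩ Lila ∩ Chen ∩ Keanu ∩ Arjun: 08:45-10:30, 14:50-16:30.
Bashir ∩ Yosef ∩ Lila ∩ Chen ∩ Keanu ∩ Arjun ∩ Nikolai: 08:45-10:30, 14:50-16:30.
The longest is 08:45-10:30 at 105 minutes.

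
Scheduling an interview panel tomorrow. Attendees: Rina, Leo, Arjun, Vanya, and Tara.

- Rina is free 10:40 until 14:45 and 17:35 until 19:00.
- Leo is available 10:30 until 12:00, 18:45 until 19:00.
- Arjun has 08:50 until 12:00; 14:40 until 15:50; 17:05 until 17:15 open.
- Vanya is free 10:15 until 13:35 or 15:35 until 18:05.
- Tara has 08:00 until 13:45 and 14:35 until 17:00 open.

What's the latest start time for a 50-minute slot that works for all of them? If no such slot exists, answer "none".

Rina ∩ Leo: 10:40-12:00, 18:45-19:00.
Rina ∩ Leo ∩ Arjun: 10:40-12:00.
Rina ∩ Leo ∩ Arjun ∩ Vanya: 10:40-12:00.
Rina ∩ Leo ∩ Arjun ∩ Vanya ∩ Tara: 10:40-12:00.
So the common availability across everyone is 10:40-12:00.
The last common window of at least 50 minutes is 10:40-12:00; a 50-minute meeting can start as late as 11:10 and still end by 12:00.

11:10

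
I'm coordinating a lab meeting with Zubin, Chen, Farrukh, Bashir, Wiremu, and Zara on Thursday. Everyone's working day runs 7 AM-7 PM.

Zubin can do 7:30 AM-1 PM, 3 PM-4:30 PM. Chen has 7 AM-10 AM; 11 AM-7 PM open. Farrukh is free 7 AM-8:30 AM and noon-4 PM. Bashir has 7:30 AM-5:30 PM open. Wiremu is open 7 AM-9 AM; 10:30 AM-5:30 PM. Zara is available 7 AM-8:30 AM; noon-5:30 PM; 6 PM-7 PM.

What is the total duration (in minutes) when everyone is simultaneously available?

180

Zubin ∩ Chen: 07:30-10:00, 11:00-13:00, 15:00-16:30.
Zubin ∩ Chen ∩ Farrukh: 07:30-08:30, 12:00-13:00, 15:00-16:00.
Zubin ∩ Chen ∩ Farrukh ∩ Bashir: 07:30-08:30, 12:00-13:00, 15:00-16:00.
Zubin ∩ Chen ∩ Farrukh ∩ Bashir ∩ Wiremu: 07:30-08:30, 12:00-13:00, 15:00-16:00.
Zubin ∩ Chen ∩ Farrukh ∩ Bashir ∩ Wiremu ∩ Zara: 07:30-08:30, 12:00-13:00, 15:00-16:00.
Those are the intersection windows.
Summing the common windows: 60 + 60 + 60 = 180 minutes.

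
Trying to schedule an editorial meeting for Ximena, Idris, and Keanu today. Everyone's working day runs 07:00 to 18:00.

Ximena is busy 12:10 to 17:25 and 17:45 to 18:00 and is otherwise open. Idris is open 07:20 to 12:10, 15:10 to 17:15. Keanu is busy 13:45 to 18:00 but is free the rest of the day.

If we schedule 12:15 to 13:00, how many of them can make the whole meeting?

Ximena free: 07:00-12:10, 17:25-17:45 (invert busy blocks within the working day).
Idris free: 07:20-12:10, 15:10-17:15.
Keanu free: 07:00-13:45 (invert busy blocks within the working day).
Keanu can make the full 12:15-13:00 slot — that's 1.

1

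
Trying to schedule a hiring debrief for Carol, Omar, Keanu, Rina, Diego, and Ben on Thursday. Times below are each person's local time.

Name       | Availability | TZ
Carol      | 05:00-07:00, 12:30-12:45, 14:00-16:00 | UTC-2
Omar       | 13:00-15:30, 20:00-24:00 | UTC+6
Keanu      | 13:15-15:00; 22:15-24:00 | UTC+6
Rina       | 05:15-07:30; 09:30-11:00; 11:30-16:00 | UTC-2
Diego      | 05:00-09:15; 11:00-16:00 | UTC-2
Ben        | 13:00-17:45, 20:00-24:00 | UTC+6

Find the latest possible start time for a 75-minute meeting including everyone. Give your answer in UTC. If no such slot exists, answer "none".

Carol in UTC: 07:00-09:00, 14:30-14:45, 16:00-18:00 (add 2h to convert from UTC-2).
Omar in UTC: 07:00-09:30, 14:00-18:00 (subtract 6h to convert from UTC+6).
Keanu in UTC: 07:15-09:00, 16:15-18:00 (subtract 6h to convert from UTC+6).
Rina in UTC: 07:15-09:30, 11:30-13:00, 13:30-18:00 (add 2h to convert from UTC-2).
Diego in UTC: 07:00-11:15, 13:00-18:00 (add 2h to convert from UTC-2).
Ben in UTC: 07:00-11:45, 14:00-18:00 (subtract 6h to convert from UTC+6).
Carol ∩ Omar: 07:00-09:00, 14:30-14:45, 16:00-18:00.
Carol ∩ Omar ∩ Keanu: 07:15-09:00, 16:15-18:00.
Carol ∩ Omar ∩ Keanu ∩ Rina: 07:15-09:00, 16:15-18:00.
Carol ∩ Omar ∩ Keanu ∩ Rina ∩ Diego: 07:15-09:00, 16:15-18:00.
Carol ∩ Omar ∩ Keanu ∩ Rina ∩ Diego ∩ Ben: 07:15-09:00, 16:15-18:00.
The last common window of at least 75 minutes is 16:15-18:00; a 75-minute meeting can start as late as 16:45 and still end by 18:00.

16:45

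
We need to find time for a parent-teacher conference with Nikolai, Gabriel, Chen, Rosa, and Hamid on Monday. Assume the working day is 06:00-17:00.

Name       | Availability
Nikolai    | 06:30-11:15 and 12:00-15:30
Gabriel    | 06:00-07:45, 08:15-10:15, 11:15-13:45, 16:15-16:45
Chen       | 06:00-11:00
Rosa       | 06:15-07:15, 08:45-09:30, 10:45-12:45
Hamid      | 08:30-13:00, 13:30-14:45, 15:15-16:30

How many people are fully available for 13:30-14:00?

2

Nikolai and Hamid can make the full 13:30-14:00 slot — that's 2.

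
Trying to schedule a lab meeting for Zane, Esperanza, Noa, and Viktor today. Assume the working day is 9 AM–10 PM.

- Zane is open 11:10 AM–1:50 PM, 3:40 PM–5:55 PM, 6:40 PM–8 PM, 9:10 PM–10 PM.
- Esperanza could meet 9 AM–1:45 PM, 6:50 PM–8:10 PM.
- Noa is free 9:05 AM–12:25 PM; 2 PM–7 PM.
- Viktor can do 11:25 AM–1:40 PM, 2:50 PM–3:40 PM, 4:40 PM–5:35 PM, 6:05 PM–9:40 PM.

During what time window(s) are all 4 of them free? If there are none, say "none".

11:25-12:25, 18:50-19:00

Zane ∩ Esperanza: 11:10-13:45, 18:50-20:00.
Zane ∩ Esperanza ∩ Noa: 11:10-12:25, 18:50-19:00.
Zane ∩ Esperanza ∩ Noa ∩ Viktor: 11:25-12:25, 18:50-19:00.
Those are the intersection windows.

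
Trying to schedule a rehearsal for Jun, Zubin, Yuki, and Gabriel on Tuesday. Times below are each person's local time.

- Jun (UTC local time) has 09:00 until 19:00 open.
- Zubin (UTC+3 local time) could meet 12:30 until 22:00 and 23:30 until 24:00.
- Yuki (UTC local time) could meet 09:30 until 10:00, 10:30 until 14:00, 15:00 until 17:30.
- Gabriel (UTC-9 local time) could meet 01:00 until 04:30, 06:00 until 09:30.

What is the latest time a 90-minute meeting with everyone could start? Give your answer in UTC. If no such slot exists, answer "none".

16:00

Jun in UTC: 09:00-19:00.
Zubin in UTC: 09:30-19:00, 20:30-21:00 (subtract 3h to convert from UTC+3).
Yuki in UTC: 09:30-10:00, 10:30-14:00, 15:00-17:30.
Gabriel in UTC: 10:00-13:30, 15:00-18:30 (add 9h to convert from UTC-9).
Jun ∩ Zubin: 09:30-19:00.
Jun ∩ Zubin ∩ Yuki: 09:30-10:00, 10:30-14:00, 15:00-17:30.
Jun ∩ Zubin ∩ Yuki ∩ Gabriel: 10:30-13:30, 15:00-17:30.
The last common window of at least 90 minutes is 15:00-17:30; a 90-minute meeting can start as late as 16:00 and still end by 17:30.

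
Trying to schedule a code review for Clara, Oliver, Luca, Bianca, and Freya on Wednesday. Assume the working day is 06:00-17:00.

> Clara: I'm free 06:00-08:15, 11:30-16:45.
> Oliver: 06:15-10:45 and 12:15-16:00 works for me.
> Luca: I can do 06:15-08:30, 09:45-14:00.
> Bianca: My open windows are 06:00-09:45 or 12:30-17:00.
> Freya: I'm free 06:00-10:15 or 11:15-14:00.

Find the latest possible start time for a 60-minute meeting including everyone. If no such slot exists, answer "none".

13:00

Clara ∩ Oliver: 06:15-08:15, 12:15-16:00.
Clara ∩ Oliver ∩ Luca: 06:15-08:15, 12:15-14:00.
Clara ∩ Oliver ∩ Luca ∩ Bianca: 06:15-08:15, 12:30-14:00.
Clara ∩ Oliver ∩ Luca ∩ Bianca ∩ Freya: 06:15-08:15, 12:30-14:00.
Those are the intersection windows.
The last common window of at least 60 minutes is 12:30-14:00; a 60-minute meeting can start as late as 13:00 and still end by 14:00.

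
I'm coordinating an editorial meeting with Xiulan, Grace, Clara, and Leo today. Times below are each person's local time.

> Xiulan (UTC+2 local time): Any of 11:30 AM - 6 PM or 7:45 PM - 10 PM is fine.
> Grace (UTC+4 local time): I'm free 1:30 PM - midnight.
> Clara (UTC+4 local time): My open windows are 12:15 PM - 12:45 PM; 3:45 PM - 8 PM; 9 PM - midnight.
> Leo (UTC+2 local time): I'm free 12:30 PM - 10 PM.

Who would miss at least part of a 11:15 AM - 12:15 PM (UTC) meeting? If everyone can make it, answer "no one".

Xiulan in UTC: 09:30-16:00, 17:45-20:00 (subtract 2h to convert from UTC+2).
Grace in UTC: 09:30-20:00 (subtract 4h to convert from UTC+4).
Clara in UTC: 08:15-08:45, 11:45-16:00, 17:00-20:00 (subtract 4h to convert from UTC+4).
Leo in UTC: 10:30-20:00 (subtract 2h to convert from UTC+2).
Xiulan: free for 11:15-12:15. Grace: free for 11:15-12:15. Clara: not fully free for 11:15-12:15. Leo: free for 11:15-12:15.

Clara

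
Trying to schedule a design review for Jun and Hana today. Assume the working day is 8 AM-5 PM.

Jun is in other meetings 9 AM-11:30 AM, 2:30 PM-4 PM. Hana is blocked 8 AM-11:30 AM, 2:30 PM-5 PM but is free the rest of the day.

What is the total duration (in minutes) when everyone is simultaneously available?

180

Jun free: 08:00-09:00, 11:30-14:30, 16:00-17:00 (invert busy blocks within the working day).
Hana free: 11:30-14:30 (invert busy blocks within the working day).
Jun ∩ Hana: 11:30-14:30.
Those are the intersection windows.
That's a single block of 180 minutes.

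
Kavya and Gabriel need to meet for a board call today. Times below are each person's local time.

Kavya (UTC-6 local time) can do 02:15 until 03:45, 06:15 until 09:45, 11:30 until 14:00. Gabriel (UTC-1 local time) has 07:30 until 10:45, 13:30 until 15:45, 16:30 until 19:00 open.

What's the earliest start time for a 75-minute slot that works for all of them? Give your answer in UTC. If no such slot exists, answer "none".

Kavya in UTC: 08:15-09:45, 12:15-15:45, 17:30-20:00 (add 6h to convert from UTC-6).
Gabriel in UTC: 08:30-11:45, 14:30-16:45, 17:30-20:00 (add 1h to convert from UTC-1).
Kavya ∩ Gabriel: 08:30-09:45, 14:30-15:45, 17:30-20:00.
Those are the intersection windows.
The first common window of at least 75 minutes is 08:30-09:45, so the earliest start is 08:30.

08:30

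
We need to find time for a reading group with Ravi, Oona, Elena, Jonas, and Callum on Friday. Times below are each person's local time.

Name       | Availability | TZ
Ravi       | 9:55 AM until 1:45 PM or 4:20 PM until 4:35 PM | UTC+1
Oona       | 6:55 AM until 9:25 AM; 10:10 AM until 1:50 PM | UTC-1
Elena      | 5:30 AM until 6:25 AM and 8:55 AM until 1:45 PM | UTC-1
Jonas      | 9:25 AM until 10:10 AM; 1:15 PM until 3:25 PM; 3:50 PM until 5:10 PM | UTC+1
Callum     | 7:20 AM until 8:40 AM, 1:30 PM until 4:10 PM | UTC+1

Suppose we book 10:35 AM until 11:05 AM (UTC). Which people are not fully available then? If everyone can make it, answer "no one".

Callum, Jonas, Oona

Ravi in UTC: 08:55-12:45, 15:20-15:35 (subtract 1h to convert from UTC+1).
Oona in UTC: 07:55-10:25, 11:10-14:50 (add 1h to convert from UTC-1).
Elena in UTC: 06:30-07:25, 09:55-14:45 (add 1h to convert from UTC-1).
Jonas in UTC: 08:25-09:10, 12:15-14:25, 14:50-16:10 (subtract 1h to convert from UTC+1).
Callum in UTC: 06:20-07:40, 12:30-15:10 (subtract 1h to convert from UTC+1).
Ravi: free for 10:35-11:05. Oona: not fully free for 10:35-11:05. Elena: free for 10:35-11:05. Jonas: not fully free for 10:35-11:05. Callum: not fully free for 10:35-11:05.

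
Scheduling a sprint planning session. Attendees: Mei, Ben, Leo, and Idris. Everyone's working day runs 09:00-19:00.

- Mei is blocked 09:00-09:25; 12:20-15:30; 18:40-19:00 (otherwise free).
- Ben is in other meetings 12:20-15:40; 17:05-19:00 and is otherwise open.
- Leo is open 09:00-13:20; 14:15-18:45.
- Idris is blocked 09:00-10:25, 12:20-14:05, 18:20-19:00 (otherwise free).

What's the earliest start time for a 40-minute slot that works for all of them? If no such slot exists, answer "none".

Mei free: 09:25-12:20, 15:30-18:40 (invert busy blocks within the working day).
Ben free: 09:00-12:20, 15:40-17:05 (invert busy blocks within the working day).
Leo free: 09:00-13:20, 14:15-18:45.
Idris free: 10:25-12:20, 14:05-18:20 (invert busy blocks within the working day).
Mei ∩ Ben: 09:25-12:20, 15:40-17:05.
Mei ∩ Ben ∩ Leo: 09:25-12:20, 15:40-17:05.
Mei ∩ Ben ∩ Leo ∩ Idris: 10:25-12:20, 15:40-17:05.
The first common window of at least 40 minutes is 10:25-12:20, so the earliest start is 10:25.

10:25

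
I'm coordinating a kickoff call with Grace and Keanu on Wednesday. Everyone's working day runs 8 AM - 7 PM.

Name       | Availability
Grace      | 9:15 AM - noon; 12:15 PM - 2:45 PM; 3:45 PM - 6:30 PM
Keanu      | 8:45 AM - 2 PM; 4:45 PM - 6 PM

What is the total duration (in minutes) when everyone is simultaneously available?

Grace ∩ Keanu: 09:15-12:00, 12:15-14:00, 16:45-18:00.
Summing the common windows: 165 + 105 + 75 = 345 minutes.

345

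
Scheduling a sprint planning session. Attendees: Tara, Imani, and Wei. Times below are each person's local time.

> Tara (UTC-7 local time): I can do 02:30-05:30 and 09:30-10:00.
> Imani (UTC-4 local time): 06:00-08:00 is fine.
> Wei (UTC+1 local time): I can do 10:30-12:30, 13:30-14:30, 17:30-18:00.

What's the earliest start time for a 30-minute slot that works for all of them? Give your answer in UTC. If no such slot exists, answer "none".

10:00

Tara in UTC: 09:30-12:30, 16:30-17:00 (add 7h to convert from UTC-7).
Imani in UTC: 10:00-12:00 (add 4h to convert from UTC-4).
Wei in UTC: 09:30-11:30, 12:30-13:30, 16:30-17:00 (subtract 1h to convert from UTC+1).
Tara ∩ Imani: 10:00-12:00.
Tara ∩ Imani ∩ Wei: 10:00-11:30.
So the common availability across everyone is 10:00-11:30.
The first common window of at least 30 minutes is 10:00-11:30, so the earliest start is 10:00.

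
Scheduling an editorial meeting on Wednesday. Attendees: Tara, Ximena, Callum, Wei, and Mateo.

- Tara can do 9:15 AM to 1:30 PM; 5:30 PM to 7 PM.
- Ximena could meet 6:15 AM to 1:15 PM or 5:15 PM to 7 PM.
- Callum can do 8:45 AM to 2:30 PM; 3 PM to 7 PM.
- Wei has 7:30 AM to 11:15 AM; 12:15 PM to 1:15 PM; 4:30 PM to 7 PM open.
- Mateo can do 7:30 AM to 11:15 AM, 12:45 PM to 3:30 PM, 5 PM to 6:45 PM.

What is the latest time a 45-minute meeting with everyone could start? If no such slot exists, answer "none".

18:00

Tara ∩ Ximena: 09:15-13:15, 17:30-19:00.
Tara ∩ Ximena ∩ Callum: 09:15-13:15, 17:30-19:00.
Tara ∩ Ximena ∩ Callum ∩ Wei: 09:15-11:15, 12:15-13:15, 17:30-19:00.
Tara ∩ Ximena ∩ Callum ∩ Wei ∩ Mateo: 09:15-11:15, 12:45-13:15, 17:30-18:45.
The last common window of at least 45 minutes is 17:30-18:45; a 45-minute meeting can start as late as 18:00 and still end by 18:45.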